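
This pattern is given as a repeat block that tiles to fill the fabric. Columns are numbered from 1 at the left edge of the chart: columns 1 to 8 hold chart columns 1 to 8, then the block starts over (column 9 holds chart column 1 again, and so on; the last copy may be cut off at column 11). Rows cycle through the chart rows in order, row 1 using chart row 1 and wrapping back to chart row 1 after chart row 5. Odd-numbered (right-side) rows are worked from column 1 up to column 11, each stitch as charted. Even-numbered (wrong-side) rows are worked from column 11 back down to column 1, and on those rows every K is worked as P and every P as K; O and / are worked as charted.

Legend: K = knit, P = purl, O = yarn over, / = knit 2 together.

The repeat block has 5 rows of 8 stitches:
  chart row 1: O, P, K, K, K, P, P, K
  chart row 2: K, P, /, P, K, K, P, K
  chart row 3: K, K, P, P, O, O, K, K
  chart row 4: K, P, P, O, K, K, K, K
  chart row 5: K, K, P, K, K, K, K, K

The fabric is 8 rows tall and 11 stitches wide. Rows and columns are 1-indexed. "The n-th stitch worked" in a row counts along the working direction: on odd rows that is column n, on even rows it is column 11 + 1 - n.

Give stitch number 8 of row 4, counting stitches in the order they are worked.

Row 4 uses chart row ((4-1) mod 5)+1 = 4. Row 4 is even, so WS.
Chart row 4 tiled across columns 1-11: K P P O K K K K K P P
Wrong side: read the tiled row from column 11 down to 1 and exchange K with P (leave O, /).
Row 4 as worked: K K P P P P P O K K P
The 8th stitch worked is O.

Result:
O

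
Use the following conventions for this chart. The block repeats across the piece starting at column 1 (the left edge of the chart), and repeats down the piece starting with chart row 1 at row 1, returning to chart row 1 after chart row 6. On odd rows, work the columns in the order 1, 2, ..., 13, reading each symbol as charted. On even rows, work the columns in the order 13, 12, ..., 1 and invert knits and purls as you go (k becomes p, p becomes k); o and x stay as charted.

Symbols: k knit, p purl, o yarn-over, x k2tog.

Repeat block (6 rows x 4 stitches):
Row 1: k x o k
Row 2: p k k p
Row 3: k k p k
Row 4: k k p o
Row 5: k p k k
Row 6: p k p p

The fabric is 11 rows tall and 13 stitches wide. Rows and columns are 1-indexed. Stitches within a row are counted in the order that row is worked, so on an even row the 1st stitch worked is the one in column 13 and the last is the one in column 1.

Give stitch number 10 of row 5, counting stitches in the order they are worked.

== STITCH ==
p

Derivation:
Row 5: (5-1) mod 6 = 4, so use chart row 5. Odd row -> RS.
Chart row 5 tiled across columns 1-13: k p k k k p k k k p k k k
RS row: no reversal, no swap; stitch n worked = column n.
Counting 10 along the worked row gives p.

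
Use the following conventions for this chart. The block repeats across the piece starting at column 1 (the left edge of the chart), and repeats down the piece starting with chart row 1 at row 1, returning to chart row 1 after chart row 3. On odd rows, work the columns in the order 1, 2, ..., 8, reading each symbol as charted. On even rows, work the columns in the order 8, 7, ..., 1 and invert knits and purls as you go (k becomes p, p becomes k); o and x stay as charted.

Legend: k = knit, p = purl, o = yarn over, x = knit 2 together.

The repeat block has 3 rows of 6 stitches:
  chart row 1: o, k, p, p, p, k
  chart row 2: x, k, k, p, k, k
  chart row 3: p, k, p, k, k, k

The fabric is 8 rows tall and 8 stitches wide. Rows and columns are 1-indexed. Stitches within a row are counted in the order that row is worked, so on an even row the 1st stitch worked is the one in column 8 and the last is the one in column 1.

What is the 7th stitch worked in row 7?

== STITCH ==
o

Derivation:
Row 7 uses chart row ((7-1) mod 3)+1 = 1. Row 7 is odd, so RS.
Chart row 1 tiled across columns 1-8: o k p p p k o k
RS: work column 1 to column 8, symbols as charted — the tiled row is the row as worked.
Stitch 7 in working order -> o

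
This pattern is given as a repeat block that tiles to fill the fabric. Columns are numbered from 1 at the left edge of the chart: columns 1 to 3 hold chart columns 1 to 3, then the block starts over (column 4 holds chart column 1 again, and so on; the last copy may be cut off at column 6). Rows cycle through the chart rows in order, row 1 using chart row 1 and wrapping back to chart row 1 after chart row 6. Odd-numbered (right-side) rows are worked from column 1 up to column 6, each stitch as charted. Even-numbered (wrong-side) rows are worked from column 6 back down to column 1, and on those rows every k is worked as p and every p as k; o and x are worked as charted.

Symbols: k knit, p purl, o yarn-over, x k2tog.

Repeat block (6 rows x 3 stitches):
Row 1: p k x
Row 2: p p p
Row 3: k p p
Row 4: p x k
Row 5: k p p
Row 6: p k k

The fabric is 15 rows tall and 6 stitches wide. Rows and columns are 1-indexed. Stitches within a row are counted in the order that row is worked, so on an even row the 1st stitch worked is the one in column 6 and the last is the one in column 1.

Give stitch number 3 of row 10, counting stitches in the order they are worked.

Result:
k

Derivation:
Row 10: (10-1) mod 6 = 3, so use chart row 4. Even row -> WS.
Chart row 4 tiled across columns 1-6: p x k p x k
Wrong side: read the tiled row from column 6 down to 1 and exchange k with p (leave o, x).
Row 10 as worked: p x k p x k
Counting 3 along the worked row gives k.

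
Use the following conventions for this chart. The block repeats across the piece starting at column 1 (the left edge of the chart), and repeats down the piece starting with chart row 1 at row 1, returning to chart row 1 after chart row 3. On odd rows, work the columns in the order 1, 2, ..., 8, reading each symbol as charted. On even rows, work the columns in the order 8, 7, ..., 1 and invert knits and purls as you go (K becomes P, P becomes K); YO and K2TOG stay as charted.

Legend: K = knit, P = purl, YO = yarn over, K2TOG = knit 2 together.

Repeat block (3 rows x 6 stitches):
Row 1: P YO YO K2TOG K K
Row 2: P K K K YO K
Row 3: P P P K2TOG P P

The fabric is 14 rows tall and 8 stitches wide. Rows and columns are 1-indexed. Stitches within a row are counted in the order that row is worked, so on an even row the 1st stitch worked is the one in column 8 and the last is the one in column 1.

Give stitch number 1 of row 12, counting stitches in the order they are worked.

For row 12: chart row = ((12-1) mod 3) + 1 = 3; this is a WS (even) row.
Chart row 3 tiled across columns 1-8: P P P K2TOG P P P P
Wrong side: read the tiled row from column 8 down to 1 and exchange K with P (leave YO, K2TOG).
Row 12 as worked: K K K K K2TOG K K K
The 1st stitch worked is K.

== STITCH ==
K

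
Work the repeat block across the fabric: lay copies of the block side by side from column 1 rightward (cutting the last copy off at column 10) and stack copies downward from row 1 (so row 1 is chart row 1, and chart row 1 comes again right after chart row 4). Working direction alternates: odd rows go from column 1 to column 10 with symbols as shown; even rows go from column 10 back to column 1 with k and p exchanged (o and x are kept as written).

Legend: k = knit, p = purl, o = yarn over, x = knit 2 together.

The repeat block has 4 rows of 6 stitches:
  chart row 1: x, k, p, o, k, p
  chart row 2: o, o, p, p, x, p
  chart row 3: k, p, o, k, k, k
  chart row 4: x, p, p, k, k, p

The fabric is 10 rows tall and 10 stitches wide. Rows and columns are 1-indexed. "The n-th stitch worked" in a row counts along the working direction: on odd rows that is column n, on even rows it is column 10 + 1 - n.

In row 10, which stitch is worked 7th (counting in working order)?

Row 10 uses chart row ((10-1) mod 4)+1 = 2. Row 10 is even, so WS.
Chart row 2 tiled across columns 1-10: o o p p x p o o p p
WS: work from column 10 back to column 1 (reverse the tiled row), swapping k<->p (o and x unchanged).
Row 10 as worked: k k o o k x k k o o
Stitch 7 in working order -> k

Result:
k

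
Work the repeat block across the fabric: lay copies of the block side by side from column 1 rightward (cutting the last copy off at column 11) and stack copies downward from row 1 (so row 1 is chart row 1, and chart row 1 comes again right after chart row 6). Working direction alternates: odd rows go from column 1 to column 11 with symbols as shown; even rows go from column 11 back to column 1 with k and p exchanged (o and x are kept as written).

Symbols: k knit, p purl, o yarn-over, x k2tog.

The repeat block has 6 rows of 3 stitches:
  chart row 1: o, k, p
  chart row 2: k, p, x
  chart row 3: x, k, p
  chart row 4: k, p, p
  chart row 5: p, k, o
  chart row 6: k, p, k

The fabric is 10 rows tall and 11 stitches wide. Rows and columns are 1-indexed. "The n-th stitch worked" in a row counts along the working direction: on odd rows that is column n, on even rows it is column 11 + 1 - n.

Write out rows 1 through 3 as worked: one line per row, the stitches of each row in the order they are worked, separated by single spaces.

Result:
o k p o k p o k p o k
k p x k p x k p x k p
x k p x k p x k p x k

Derivation:
Row 1: chart row 1, RS - tile across columns 1-11 and work as-is.
Row 2: chart row 2, WS - tiled (columns 1-11): k p x k p x k p x k p; work from column 11 back to 1 with k<->p swapped.
Row 3: chart row 3, RS - tile across columns 1-11 and work as-is.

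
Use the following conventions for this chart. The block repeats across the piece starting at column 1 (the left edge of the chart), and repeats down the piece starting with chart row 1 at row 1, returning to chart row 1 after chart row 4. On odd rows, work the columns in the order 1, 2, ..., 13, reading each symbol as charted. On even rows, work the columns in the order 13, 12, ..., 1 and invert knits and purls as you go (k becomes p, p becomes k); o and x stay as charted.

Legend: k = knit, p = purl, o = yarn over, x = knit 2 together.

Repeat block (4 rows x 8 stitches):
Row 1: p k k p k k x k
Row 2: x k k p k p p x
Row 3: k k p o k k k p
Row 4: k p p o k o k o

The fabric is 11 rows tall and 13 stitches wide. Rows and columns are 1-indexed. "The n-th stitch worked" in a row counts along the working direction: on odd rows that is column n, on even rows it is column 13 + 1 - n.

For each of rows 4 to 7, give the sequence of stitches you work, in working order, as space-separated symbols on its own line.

Row 4: chart row 4, WS - tiled (columns 1-13): k p p o k o k o k p p o k; work from column 13 back to 1 with k<->p swapped.
Row 5: chart row 1, RS - tile across columns 1-13 and work as-is.
Row 6: chart row 2, WS - tiled (columns 1-13): x k k p k p p x x k k p k; work from column 13 back to 1 with k<->p swapped.
Row 7: chart row 3, RS - tile across columns 1-13 and work as-is.

== ROWS AS WORKED ==
p o k k p o p o p o k k p
p k k p k k x k p k k p k
p k p p x x k k p k p p x
k k p o k k k p k k p o k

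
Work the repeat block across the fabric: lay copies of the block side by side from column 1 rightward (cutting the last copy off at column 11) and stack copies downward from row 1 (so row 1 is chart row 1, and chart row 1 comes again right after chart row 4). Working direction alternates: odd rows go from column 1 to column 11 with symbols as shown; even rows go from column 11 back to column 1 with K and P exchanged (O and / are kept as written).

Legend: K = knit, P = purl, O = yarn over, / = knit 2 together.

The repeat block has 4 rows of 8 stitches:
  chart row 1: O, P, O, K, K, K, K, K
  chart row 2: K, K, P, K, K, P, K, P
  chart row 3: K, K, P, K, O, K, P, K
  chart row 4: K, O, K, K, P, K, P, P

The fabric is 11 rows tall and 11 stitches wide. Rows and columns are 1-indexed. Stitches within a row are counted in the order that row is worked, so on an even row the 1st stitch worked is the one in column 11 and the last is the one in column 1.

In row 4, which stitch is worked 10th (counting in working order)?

Row 4: (4-1) mod 4 = 3, so use chart row 4. Even row -> WS.
Chart row 4 tiled across columns 1-11: K O K K P K P P K O K
Wrong side: read the tiled row from column 11 down to 1 and exchange K with P (leave O, /).
Row 4 as worked: P O P K K P K P P O P
Stitch 10 in working order -> O

Result:
O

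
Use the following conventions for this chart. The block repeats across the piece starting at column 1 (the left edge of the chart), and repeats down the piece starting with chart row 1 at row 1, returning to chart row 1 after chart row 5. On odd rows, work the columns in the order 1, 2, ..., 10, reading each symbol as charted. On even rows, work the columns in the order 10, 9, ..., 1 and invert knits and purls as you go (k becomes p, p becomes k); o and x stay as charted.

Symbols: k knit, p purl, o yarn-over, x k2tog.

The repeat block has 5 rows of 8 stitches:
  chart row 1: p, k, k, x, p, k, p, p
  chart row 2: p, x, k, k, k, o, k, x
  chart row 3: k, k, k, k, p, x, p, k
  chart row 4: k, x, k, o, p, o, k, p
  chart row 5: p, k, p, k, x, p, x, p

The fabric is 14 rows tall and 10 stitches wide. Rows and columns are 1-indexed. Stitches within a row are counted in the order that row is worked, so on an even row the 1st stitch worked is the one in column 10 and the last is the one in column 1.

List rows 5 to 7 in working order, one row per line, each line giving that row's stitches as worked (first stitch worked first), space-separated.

Rows as worked:
p k p k x p x p p k
p k k k p k x p p k
p x k k k o k x p x

Derivation:
Row 5: chart row 5, RS - tile across columns 1-10 and work as-is.
Row 6: chart row 1, WS - tiled (columns 1-10): p k k x p k p p p k; work from column 10 back to 1 with k<->p swapped.
Row 7: chart row 2, RS - tile across columns 1-10 and work as-is.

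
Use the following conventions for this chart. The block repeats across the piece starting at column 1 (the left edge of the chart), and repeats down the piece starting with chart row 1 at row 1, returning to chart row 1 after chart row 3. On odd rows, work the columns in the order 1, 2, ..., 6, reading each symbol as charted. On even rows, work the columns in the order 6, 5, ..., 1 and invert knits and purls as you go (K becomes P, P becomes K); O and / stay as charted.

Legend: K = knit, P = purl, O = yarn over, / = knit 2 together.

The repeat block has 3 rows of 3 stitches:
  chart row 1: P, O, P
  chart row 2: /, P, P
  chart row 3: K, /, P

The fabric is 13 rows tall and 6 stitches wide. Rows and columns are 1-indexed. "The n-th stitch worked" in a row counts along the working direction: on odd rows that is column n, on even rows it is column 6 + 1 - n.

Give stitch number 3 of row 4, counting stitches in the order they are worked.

Row 4 uses chart row ((4-1) mod 3)+1 = 1. Row 4 is even, so WS.
Chart row 1 tiled across columns 1-6: P O P P O P
Wrong side: read the tiled row from column 6 down to 1 and exchange K with P (leave O, /).
Row 4 as worked: K O K K O K
The 3rd stitch worked is K.

Result:
K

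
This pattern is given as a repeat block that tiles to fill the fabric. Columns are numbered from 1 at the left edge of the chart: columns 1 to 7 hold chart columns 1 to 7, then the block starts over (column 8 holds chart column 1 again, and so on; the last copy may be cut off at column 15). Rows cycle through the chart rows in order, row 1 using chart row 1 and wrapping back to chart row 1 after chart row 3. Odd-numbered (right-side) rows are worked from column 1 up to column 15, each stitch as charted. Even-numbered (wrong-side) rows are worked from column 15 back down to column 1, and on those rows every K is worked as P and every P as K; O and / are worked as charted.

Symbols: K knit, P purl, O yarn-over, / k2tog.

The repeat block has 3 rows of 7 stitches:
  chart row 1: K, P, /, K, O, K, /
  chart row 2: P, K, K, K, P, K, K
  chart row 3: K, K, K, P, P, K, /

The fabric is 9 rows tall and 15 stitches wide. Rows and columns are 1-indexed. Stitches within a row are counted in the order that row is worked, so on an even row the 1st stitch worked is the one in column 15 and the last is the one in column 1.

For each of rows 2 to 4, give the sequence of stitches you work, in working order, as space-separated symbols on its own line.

== ROWS AS WORKED ==
K P P K P P P K P P K P P P K
K K K P P K / K K K P P K / K
P / P O P / K P / P O P / K P

Derivation:
Row 2: chart row 2, WS - tiled (columns 1-15): P K K K P K K P K K K P K K P; work from column 15 back to 1 with K<->P swapped.
Row 3: chart row 3, RS - tile across columns 1-15 and work as-is.
Row 4: chart row 1, WS - tiled (columns 1-15): K P / K O K / K P / K O K / K; work from column 15 back to 1 with K<->P swapped.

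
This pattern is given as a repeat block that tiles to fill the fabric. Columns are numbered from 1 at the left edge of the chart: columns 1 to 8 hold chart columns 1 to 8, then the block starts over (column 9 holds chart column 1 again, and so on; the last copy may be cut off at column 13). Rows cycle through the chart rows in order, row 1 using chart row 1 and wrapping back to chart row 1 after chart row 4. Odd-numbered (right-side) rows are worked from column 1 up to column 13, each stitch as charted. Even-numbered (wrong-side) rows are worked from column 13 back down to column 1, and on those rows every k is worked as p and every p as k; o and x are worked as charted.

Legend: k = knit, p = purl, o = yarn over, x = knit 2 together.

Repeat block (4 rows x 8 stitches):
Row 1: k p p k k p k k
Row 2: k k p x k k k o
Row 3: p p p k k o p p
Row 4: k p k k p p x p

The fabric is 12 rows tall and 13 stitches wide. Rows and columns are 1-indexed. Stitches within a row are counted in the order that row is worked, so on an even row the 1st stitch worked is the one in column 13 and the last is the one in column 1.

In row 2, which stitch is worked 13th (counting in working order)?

For row 2: chart row = ((2-1) mod 4) + 1 = 2; this is a WS (even) row.
Chart row 2 tiled across columns 1-13: k k p x k k k o k k p x k
Wrong side: read the tiled row from column 13 down to 1 and exchange k with p (leave o, x).
Row 2 as worked: p x k p p o p p p x k p p
Stitch 13 in working order -> p

Result:
p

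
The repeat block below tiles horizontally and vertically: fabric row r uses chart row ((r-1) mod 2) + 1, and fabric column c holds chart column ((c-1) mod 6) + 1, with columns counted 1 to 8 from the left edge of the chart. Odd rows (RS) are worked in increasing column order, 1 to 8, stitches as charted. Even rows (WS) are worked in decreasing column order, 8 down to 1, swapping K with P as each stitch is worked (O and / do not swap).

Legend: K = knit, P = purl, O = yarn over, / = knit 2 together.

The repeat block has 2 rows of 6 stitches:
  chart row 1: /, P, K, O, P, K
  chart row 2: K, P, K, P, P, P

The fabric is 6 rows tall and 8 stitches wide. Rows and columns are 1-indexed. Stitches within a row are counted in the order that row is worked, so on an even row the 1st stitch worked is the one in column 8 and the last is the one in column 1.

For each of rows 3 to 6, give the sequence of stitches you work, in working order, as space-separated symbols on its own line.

Rows as worked:
/ P K O P K / P
K P K K K P K P
/ P K O P K / P
K P K K K P K P

Derivation:
Row 3: chart row 1, RS - tile across columns 1-8 and work as-is.
Row 4: chart row 2, WS - tiled (columns 1-8): K P K P P P K P; work from column 8 back to 1 with K<->P swapped.
Row 5: chart row 1, RS - tile across columns 1-8 and work as-is.
Row 6: chart row 2, WS - tiled (columns 1-8): K P K P P P K P; work from column 8 back to 1 with K<->P swapped.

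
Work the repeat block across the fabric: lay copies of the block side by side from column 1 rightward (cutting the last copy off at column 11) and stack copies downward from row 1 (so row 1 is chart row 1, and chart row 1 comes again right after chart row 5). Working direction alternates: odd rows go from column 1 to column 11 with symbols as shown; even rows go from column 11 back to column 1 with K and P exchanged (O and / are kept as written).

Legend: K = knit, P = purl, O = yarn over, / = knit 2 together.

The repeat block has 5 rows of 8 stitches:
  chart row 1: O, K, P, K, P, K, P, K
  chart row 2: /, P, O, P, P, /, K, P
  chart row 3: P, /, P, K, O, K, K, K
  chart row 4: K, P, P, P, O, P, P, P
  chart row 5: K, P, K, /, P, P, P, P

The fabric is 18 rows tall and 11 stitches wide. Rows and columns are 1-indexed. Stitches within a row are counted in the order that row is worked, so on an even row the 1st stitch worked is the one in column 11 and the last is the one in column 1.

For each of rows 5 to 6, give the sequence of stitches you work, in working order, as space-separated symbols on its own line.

Rows as worked:
K P K / P P P P K P K
K P O P K P K P K P O

Derivation:
Row 5: chart row 5, RS - tile across columns 1-11 and work as-is.
Row 6: chart row 1, WS - tiled (columns 1-11): O K P K P K P K O K P; work from column 11 back to 1 with K<->P swapped.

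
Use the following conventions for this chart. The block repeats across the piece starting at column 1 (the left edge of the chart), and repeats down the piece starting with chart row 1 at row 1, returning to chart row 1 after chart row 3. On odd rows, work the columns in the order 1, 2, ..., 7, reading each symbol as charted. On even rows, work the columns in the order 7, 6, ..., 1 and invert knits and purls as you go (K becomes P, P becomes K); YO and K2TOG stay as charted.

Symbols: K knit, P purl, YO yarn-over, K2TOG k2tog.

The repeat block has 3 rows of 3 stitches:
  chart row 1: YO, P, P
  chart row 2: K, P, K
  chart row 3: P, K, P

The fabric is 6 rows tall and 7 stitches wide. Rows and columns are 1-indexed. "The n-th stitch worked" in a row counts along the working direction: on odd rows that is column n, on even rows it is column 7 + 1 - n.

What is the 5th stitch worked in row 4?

Row 4 uses chart row ((4-1) mod 3)+1 = 1. Row 4 is even, so WS.
Chart row 1 tiled across columns 1-7: YO P P YO P P YO
Wrong side: read the tiled row from column 7 down to 1 and exchange K with P (leave YO, K2TOG).
Row 4 as worked: YO K K YO K K YO
Stitch 5 in working order -> K

Result:
K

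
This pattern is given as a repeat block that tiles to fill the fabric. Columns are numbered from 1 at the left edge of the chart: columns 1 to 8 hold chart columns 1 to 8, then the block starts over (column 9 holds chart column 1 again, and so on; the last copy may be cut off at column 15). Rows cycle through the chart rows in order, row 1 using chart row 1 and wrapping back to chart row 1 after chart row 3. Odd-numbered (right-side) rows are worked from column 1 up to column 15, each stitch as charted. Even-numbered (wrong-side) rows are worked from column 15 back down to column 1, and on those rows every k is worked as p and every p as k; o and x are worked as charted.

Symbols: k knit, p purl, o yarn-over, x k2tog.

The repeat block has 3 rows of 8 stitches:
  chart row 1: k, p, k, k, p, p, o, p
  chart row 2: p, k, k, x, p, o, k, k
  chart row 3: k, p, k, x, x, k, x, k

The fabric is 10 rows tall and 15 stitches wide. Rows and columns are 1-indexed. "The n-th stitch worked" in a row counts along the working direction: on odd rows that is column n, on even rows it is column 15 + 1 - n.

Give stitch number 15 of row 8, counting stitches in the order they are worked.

== STITCH ==
k

Derivation:
Row 8: (8-1) mod 3 = 1, so use chart row 2. Even row -> WS.
Chart row 2 tiled across columns 1-15: p k k x p o k k p k k x p o k
WS: work from column 15 back to column 1 (reverse the tiled row), swapping k<->p (o and x unchanged).
Row 8 as worked: p o k x p p k p p o k x p p k
The 15th stitch worked is k.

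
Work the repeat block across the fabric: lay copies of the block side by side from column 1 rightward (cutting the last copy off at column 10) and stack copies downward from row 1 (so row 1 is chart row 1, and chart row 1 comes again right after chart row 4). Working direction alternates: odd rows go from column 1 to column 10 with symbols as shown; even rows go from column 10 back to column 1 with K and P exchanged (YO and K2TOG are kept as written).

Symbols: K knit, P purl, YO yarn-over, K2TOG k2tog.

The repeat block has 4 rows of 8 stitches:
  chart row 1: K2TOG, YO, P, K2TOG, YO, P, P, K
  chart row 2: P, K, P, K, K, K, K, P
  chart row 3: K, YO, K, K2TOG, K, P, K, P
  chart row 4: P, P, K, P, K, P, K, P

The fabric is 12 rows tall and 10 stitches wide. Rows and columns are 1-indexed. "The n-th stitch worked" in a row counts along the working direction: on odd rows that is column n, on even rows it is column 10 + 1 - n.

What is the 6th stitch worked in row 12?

Stitch:
P

Derivation:
For row 12: chart row = ((12-1) mod 4) + 1 = 4; this is a WS (even) row.
Chart row 4 tiled across columns 1-10: P P K P K P K P P P
Wrong side: read the tiled row from column 10 down to 1 and exchange K with P (leave YO, K2TOG).
Row 12 as worked: K K K P K P K P K K
The 6th stitch worked is P.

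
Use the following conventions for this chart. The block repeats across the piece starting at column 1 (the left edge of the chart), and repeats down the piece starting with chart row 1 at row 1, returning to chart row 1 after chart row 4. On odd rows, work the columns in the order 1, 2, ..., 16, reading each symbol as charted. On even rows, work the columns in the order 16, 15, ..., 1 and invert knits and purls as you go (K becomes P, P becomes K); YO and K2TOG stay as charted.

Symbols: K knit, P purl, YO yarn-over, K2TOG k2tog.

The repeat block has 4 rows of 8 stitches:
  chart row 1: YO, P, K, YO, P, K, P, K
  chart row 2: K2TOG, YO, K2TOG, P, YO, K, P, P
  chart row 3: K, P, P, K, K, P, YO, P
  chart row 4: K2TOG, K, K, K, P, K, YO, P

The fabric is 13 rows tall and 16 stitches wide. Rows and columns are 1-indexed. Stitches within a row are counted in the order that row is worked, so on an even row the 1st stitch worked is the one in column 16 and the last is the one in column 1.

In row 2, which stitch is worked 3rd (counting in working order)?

Stitch:
P

Derivation:
Row 2: (2-1) mod 4 = 1, so use chart row 2. Even row -> WS.
Chart row 2 tiled across columns 1-16: K2TOG YO K2TOG P YO K P P K2TOG YO K2TOG P YO K P P
Wrong side: read the tiled row from column 16 down to 1 and exchange K with P (leave YO, K2TOG).
Row 2 as worked: K K P YO K K2TOG YO K2TOG K K P YO K K2TOG YO K2TOG
Stitch 3 in working order -> P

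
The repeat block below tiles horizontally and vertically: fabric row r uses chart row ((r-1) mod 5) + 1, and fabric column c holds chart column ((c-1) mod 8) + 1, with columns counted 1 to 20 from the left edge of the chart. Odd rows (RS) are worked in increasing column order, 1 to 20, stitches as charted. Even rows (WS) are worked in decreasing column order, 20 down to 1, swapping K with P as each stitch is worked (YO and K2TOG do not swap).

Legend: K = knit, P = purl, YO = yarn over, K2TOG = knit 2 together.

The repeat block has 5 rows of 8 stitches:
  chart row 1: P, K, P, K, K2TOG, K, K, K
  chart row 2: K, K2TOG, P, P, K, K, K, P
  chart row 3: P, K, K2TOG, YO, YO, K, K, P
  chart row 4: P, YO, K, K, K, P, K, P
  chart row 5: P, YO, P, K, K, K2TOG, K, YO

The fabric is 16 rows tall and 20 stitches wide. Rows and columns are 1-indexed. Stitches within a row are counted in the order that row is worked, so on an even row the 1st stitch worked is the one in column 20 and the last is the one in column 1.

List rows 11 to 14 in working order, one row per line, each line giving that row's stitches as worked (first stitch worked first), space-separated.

Row 11: chart row 1, RS - tile across columns 1-20 and work as-is.
Row 12: chart row 2, WS - tiled (columns 1-20): K K2TOG P P K K K P K K2TOG P P K K K P K K2TOG P P; work from column 20 back to 1 with K<->P swapped.
Row 13: chart row 3, RS - tile across columns 1-20 and work as-is.
Row 14: chart row 4, WS - tiled (columns 1-20): P YO K K K P K P P YO K K K P K P P YO K K; work from column 20 back to 1 with K<->P swapped.

== ROWS AS WORKED ==
P K P K K2TOG K K K P K P K K2TOG K K K P K P K
K K K2TOG P K P P P K K K2TOG P K P P P K K K2TOG P
P K K2TOG YO YO K K P P K K2TOG YO YO K K P P K K2TOG YO
P P YO K K P K P P P YO K K P K P P P YO K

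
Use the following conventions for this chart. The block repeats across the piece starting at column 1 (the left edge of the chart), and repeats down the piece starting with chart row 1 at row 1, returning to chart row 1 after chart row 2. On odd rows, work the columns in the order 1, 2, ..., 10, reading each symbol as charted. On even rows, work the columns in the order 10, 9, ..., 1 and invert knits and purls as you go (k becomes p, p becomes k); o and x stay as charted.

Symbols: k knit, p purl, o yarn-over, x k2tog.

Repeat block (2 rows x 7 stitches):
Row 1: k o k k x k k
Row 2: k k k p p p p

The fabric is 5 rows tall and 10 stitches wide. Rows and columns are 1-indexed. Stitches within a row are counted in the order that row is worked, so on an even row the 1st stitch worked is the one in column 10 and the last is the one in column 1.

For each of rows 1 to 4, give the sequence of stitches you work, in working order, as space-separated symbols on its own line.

Row 1: chart row 1, RS - tile across columns 1-10 and work as-is.
Row 2: chart row 2, WS - tiled (columns 1-10): k k k p p p p k k k; work from column 10 back to 1 with k<->p swapped.
Row 3: chart row 1, RS - tile across columns 1-10 and work as-is.
Row 4: chart row 2, WS - tiled (columns 1-10): k k k p p p p k k k; work from column 10 back to 1 with k<->p swapped.

Rows as worked:
k o k k x k k k o k
p p p k k k k p p p
k o k k x k k k o k
p p p k k k k p p p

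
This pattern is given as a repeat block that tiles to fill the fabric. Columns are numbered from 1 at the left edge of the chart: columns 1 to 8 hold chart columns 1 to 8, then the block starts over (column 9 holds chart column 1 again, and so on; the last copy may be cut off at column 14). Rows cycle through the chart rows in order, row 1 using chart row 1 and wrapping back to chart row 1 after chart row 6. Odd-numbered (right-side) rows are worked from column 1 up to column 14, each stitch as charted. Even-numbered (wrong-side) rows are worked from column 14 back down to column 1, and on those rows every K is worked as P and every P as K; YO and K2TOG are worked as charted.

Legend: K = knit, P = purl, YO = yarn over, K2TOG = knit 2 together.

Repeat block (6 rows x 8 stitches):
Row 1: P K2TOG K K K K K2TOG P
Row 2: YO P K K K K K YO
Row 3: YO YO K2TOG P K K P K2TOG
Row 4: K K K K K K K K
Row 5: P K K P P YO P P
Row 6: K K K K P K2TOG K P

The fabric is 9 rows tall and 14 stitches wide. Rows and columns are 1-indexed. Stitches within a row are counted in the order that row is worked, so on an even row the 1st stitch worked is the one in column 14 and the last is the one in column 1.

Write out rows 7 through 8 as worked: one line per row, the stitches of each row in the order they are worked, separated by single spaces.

Rows as worked:
P K2TOG K K K K K2TOG P P K2TOG K K K K
P P P P K YO YO P P P P P K YO

Derivation:
Row 7: chart row 1, RS - tile across columns 1-14 and work as-is.
Row 8: chart row 2, WS - tiled (columns 1-14): YO P K K K K K YO YO P K K K K; work from column 14 back to 1 with K<->P swapped.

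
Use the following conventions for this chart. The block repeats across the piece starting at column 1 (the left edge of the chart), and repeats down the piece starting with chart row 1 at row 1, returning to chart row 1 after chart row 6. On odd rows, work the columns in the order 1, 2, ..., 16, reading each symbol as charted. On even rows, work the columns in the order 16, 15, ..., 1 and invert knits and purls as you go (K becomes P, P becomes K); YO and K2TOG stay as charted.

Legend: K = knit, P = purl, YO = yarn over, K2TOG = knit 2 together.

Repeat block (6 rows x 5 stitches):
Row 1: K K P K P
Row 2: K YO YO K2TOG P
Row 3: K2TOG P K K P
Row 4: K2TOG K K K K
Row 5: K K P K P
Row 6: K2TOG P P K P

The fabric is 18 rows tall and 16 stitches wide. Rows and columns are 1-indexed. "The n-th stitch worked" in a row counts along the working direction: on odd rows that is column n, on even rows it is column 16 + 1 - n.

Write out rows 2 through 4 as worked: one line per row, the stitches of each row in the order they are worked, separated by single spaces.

Row 2: chart row 2, WS - tiled (columns 1-16): K YO YO K2TOG P K YO YO K2TOG P K YO YO K2TOG P K; work from column 16 back to 1 with K<->P swapped.
Row 3: chart row 3, RS - tile across columns 1-16 and work as-is.
Row 4: chart row 4, WS - tiled (columns 1-16): K2TOG K K K K K2TOG K K K K K2TOG K K K K K2TOG; work from column 16 back to 1 with K<->P swapped.

Result:
P K K2TOG YO YO P K K2TOG YO YO P K K2TOG YO YO P
K2TOG P K K P K2TOG P K K P K2TOG P K K P K2TOG
K2TOG P P P P K2TOG P P P P K2TOG P P P P K2TOG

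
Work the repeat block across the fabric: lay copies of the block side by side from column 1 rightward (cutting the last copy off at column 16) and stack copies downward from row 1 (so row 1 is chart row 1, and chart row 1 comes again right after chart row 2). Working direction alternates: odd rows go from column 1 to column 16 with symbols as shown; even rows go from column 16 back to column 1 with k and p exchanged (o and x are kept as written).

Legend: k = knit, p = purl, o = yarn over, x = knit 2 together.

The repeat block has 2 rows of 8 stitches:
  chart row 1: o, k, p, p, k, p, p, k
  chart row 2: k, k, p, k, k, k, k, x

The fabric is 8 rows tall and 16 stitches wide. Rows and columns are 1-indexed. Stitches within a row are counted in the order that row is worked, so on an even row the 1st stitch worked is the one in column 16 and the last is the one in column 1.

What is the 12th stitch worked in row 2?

Stitch:
p

Derivation:
Row 2 uses chart row ((2-1) mod 2)+1 = 2. Row 2 is even, so WS.
Chart row 2 tiled across columns 1-16: k k p k k k k x k k p k k k k x
Wrong side: read the tiled row from column 16 down to 1 and exchange k with p (leave o, x).
Row 2 as worked: x p p p p k p p x p p p p k p p
Counting 12 along the worked row gives p.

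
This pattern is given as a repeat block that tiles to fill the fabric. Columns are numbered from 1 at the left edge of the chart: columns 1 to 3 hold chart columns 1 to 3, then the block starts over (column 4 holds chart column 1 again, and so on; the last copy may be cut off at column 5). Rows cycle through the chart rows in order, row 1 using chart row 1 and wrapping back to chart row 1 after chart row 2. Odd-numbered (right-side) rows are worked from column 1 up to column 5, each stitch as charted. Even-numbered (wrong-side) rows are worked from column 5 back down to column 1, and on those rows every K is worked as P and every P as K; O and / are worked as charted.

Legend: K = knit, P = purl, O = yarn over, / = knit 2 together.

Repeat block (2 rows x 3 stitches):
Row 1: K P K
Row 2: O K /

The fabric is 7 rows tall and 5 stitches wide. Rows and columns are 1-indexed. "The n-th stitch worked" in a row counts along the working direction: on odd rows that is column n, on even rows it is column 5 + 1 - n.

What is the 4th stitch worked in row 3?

Row 3: (3-1) mod 2 = 0, so use chart row 1. Odd row -> RS.
Chart row 1 tiled across columns 1-5: K P K K P
RS row: no reversal, no swap; stitch n worked = column n.
The 4th stitch worked is K.

== STITCH ==
K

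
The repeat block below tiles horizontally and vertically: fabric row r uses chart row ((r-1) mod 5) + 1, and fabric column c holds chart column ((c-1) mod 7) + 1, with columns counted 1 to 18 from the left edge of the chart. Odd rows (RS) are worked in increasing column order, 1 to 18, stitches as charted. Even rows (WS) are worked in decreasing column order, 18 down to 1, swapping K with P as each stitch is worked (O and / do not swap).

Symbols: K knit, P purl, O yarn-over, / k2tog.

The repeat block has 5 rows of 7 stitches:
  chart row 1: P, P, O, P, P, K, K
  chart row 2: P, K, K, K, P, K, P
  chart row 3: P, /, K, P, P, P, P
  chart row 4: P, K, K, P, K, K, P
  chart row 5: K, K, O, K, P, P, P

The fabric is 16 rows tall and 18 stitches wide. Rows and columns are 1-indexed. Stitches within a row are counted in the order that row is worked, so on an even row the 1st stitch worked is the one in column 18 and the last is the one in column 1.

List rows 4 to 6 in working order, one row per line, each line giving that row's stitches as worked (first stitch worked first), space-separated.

Result:
K P P K K P P K P P K K P P K P P K
K K O K P P P K K O K P P P K K O K
K O K K P P K K O K K P P K K O K K

Derivation:
Row 4: chart row 4, WS - tiled (columns 1-18): P K K P K K P P K K P K K P P K K P; work from column 18 back to 1 with K<->P swapped.
Row 5: chart row 5, RS - tile across columns 1-18 and work as-is.
Row 6: chart row 1, WS - tiled (columns 1-18): P P O P P K K P P O P P K K P P O P; work from column 18 back to 1 with K<->P swapped.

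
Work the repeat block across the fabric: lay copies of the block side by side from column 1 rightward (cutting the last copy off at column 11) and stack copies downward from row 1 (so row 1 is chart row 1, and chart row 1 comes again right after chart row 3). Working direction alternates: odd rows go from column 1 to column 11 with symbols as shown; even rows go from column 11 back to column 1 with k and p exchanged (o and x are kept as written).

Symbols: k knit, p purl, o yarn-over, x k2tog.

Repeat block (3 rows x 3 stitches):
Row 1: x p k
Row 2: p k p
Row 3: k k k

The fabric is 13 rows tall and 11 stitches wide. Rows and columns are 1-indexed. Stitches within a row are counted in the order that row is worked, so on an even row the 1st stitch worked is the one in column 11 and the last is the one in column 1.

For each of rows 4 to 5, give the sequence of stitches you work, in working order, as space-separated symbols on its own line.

Row 4: chart row 1, WS - tiled (columns 1-11): x p k x p k x p k x p; work from column 11 back to 1 with k<->p swapped.
Row 5: chart row 2, RS - tile across columns 1-11 and work as-is.

== ROWS AS WORKED ==
k x p k x p k x p k x
p k p p k p p k p p k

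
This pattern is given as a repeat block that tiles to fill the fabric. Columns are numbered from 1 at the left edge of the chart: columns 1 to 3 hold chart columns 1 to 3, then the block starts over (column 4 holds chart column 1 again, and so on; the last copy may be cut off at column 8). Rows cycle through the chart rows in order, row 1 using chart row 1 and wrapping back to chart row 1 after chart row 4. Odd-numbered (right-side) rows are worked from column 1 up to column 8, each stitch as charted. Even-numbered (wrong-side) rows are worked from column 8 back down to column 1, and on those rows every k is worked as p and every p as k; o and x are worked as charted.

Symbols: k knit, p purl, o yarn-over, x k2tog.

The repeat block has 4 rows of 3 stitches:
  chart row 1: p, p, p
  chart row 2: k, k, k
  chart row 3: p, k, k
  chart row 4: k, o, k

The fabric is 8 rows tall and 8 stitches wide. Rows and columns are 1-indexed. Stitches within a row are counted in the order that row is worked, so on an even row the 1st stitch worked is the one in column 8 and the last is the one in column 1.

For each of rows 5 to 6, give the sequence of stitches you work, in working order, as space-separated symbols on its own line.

== ROWS AS WORKED ==
p p p p p p p p
p p p p p p p p

Derivation:
Row 5: chart row 1, RS - tile across columns 1-8 and work as-is.
Row 6: chart row 2, WS - tiled (columns 1-8): k k k k k k k k; work from column 8 back to 1 with k<->p swapped.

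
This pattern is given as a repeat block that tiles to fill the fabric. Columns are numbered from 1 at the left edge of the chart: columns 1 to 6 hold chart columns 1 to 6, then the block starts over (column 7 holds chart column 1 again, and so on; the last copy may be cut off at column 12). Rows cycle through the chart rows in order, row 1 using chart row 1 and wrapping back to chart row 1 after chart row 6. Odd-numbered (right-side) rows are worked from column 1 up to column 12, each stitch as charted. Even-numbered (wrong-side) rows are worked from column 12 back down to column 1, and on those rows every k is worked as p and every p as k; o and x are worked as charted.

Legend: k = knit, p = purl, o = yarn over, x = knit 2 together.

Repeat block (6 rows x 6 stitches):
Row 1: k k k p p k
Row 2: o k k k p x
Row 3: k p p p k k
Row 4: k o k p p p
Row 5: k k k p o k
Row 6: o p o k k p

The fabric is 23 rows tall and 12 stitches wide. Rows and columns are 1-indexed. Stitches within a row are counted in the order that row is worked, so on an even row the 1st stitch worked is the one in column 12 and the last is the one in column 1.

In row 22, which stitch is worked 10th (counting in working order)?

Stitch:
p

Derivation:
For row 22: chart row = ((22-1) mod 6) + 1 = 4; this is a WS (even) row.
Chart row 4 tiled across columns 1-12: k o k p p p k o k p p p
WS: work from column 12 back to column 1 (reverse the tiled row), swapping k<->p (o and x unchanged).
Row 22 as worked: k k k p o p k k k p o p
Counting 10 along the worked row gives p.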